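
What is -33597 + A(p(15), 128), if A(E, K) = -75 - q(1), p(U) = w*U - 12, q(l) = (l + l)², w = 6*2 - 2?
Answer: -33676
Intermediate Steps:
w = 10 (w = 12 - 2 = 10)
q(l) = 4*l² (q(l) = (2*l)² = 4*l²)
p(U) = -12 + 10*U (p(U) = 10*U - 12 = -12 + 10*U)
A(E, K) = -79 (A(E, K) = -75 - 4*1² = -75 - 4 = -79)
-33597 + A(p(15), 128) = -33597 - 79 = -33676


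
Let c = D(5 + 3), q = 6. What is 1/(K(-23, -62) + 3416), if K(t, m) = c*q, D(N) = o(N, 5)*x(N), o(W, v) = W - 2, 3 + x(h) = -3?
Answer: 1/3200 ≈ 0.00031250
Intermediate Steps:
x(h) = -6 (x(h) = -3 - 3 = -6)
o(W, v) = -2 + W
D(N) = 12 - 6*N (D(N) = (-2 + N)*(-6) = 12 - 6*N)
c = -36 (c = 12 - 6*(5 + 3) = 12 - 6*8 = 12 - 48 = -36)
K(t, m) = -216 (K(t, m) = -36*6 = -216)
1/(K(-23, -62) + 3416) = 1/(-216 + 3416) = 1/3200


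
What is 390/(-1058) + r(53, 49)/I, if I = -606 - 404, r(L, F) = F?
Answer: -222871/534290 ≈ -0.41713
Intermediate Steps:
I = -1010
390/(-1058) + r(53, 49)/I = 390/(-1058) + 49/(-1010) = 390*(-1/1058) + 49*(-1/1010) = -195/529 - 49/1010 = -222871/534290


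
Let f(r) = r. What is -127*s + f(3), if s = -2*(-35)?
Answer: -8887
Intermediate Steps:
s = 70
-127*s + f(3) = -127*70 + 3 = -8890 + 3 = -8887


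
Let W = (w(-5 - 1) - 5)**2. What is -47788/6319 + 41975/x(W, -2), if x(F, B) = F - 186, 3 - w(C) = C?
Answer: -54672797/214846 ≈ -254.47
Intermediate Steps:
w(C) = 3 - C
W = 16 (W = ((3 - (-5 - 1)) - 5)**2 = ((3 - 1*(-6)) - 5)**2 = ((3 + 6) - 5)**2 = (9 - 5)**2 = 4**2 = 16)
x(F, B) = -186 + F
-47788/6319 + 41975/x(W, -2) = -47788/6319 + 41975/(-186 + 16) = -47788*1/6319 + 41975/(-170) = -47788/6319 + 41975*(-1/170) = -47788/6319 - 8395/34 = -54672797/214846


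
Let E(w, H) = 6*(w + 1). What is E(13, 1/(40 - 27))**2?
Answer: 7056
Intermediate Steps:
E(w, H) = 6 + 6*w (E(w, H) = 6*(1 + w) = 6 + 6*w)
E(13, 1/(40 - 27))**2 = (6 + 6*13)**2 = (6 + 78)**2 = 84**2 = 7056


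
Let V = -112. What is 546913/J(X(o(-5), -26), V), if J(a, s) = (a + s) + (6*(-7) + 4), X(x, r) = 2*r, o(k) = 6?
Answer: -546913/202 ≈ -2707.5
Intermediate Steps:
J(a, s) = -38 + a + s (J(a, s) = (a + s) + (-42 + 4) = (a + s) - 38 = -38 + a + s)
546913/J(X(o(-5), -26), V) = 546913/(-38 + 2*(-26) - 112) = 546913/(-38 - 52 - 112) = 546913/(-202) = 546913*(-1/202) = -546913/202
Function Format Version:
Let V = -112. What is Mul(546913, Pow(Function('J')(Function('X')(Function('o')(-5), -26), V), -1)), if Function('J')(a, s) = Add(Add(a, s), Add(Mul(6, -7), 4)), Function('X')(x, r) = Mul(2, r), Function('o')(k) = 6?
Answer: Rational(-546913, 202) ≈ -2707.5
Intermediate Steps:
Function('J')(a, s) = Add(-38, a, s) (Function('J')(a, s) = Add(Add(a, s), Add(-42, 4)) = Add(Add(a, s), -38) = Add(-38, a, s))
Mul(546913, Pow(Function('J')(Function('X')(Function('o')(-5), -26), V), -1)) = Mul(546913, Pow(Add(-38, Mul(2, -26), -112), -1)) = Mul(546913, Pow(Add(-38, -52, -112), -1)) = Mul(546913, Pow(-202, -1)) = Mul(546913, Rational(-1, 202)) = Rational(-546913, 202)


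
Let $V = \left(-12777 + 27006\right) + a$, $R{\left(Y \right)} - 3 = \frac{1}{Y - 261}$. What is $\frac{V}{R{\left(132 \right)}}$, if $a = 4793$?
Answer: $\frac{1226919}{193} \approx 6357.1$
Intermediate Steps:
$R{\left(Y \right)} = 3 + \frac{1}{-261 + Y}$ ($R{\left(Y \right)} = 3 + \frac{1}{Y - 261} = 3 + \frac{1}{-261 + Y}$)
$V = 19022$ ($V = \left(-12777 + 27006\right) + 4793 = 14229 + 4793 = 19022$)
$\frac{V}{R{\left(132 \right)}} = \frac{19022}{\frac{1}{-261 + 132} \left(-782 + 3 \cdot 132\right)} = \frac{19022}{\frac{1}{-129} \left(-782 + 396\right)} = \frac{19022}{\left(- \frac{1}{129}\right) \left(-386\right)} = \frac{19022}{\frac{386}{129}} = 19022 \cdot \frac{129}{386} = \frac{1226919}{193}$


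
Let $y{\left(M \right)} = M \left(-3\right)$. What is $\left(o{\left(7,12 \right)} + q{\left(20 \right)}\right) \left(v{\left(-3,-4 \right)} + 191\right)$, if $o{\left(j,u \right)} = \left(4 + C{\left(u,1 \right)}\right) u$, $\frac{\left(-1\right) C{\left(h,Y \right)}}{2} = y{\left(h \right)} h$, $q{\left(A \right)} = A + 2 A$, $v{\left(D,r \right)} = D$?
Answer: $1969488$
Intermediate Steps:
$y{\left(M \right)} = - 3 M$
$q{\left(A \right)} = 3 A$
$C{\left(h,Y \right)} = 6 h^{2}$ ($C{\left(h,Y \right)} = - 2 - 3 h h = - 2 \left(- 3 h^{2}\right) = 6 h^{2}$)
$o{\left(j,u \right)} = u \left(4 + 6 u^{2}\right)$ ($o{\left(j,u \right)} = \left(4 + 6 u^{2}\right) u = u \left(4 + 6 u^{2}\right)$)
$\left(o{\left(7,12 \right)} + q{\left(20 \right)}\right) \left(v{\left(-3,-4 \right)} + 191\right) = \left(\left(4 \cdot 12 + 6 \cdot 12^{3}\right) + 3 \cdot 20\right) \left(-3 + 191\right) = \left(\left(48 + 6 \cdot 1728\right) + 60\right) 188 = \left(\left(48 + 10368\right) + 60\right) 188 = \left(10416 + 60\right) 188 = 10476 \cdot 188 = 1969488$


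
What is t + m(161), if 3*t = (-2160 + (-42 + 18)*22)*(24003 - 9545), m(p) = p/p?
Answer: -12954367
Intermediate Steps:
m(p) = 1
t = -12954368 (t = ((-2160 + (-42 + 18)*22)*(24003 - 9545))/3 = ((-2160 - 24*22)*14458)/3 = ((-2160 - 528)*14458)/3 = (-2688*14458)/3 = (⅓)*(-38863104) = -12954368)
t + m(161) = -12954368 + 1 = -12954367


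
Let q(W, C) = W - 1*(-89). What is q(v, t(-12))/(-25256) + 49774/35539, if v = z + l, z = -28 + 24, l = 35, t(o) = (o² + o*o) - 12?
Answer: 22371919/16028089 ≈ 1.3958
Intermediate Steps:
t(o) = -12 + 2*o² (t(o) = (o² + o²) - 12 = 2*o² - 12 = -12 + 2*o²)
z = -4
v = 31 (v = -4 + 35 = 31)
q(W, C) = 89 + W (q(W, C) = W + 89 = 89 + W)
q(v, t(-12))/(-25256) + 49774/35539 = (89 + 31)/(-25256) + 49774/35539 = 120*(-1/25256) + 49774*(1/35539) = -15/3157 + 49774/35539 = 22371919/16028089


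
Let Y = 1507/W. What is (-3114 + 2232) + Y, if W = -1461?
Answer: -1290109/1461 ≈ -883.03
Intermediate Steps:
Y = -1507/1461 (Y = 1507/(-1461) = 1507*(-1/1461) = -1507/1461 ≈ -1.0315)
(-3114 + 2232) + Y = (-3114 + 2232) - 1507/1461 = -882 - 1507/1461 = -1290109/1461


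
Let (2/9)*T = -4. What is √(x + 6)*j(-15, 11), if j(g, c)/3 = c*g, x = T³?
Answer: -495*I*√5826 ≈ -37783.0*I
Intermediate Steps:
T = -18 (T = (9/2)*(-4) = -18)
x = -5832 (x = (-18)³ = -5832)
j(g, c) = 3*c*g (j(g, c) = 3*(c*g) = 3*c*g)
√(x + 6)*j(-15, 11) = √(-5832 + 6)*(3*11*(-15)) = √(-5826)*(-495) = (I*√5826)*(-495) = -495*I*√5826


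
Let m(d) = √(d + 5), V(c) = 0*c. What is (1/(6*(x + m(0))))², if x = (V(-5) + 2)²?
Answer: 7/1452 - 2*√5/1089 ≈ 0.00071429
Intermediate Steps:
V(c) = 0
m(d) = √(5 + d)
x = 4 (x = (0 + 2)² = 2² = 4)
(1/(6*(x + m(0))))² = (1/(6*(4 + √(5 + 0))))² = (1/(6*(4 + √5)))² = (1/(24 + 6*√5))² = (24 + 6*√5)⁻²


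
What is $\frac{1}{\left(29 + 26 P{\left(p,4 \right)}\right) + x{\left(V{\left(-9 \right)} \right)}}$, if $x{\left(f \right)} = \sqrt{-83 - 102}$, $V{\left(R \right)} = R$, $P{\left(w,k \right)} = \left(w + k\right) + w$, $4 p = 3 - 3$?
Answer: $\frac{133}{17874} - \frac{i \sqrt{185}}{17874} \approx 0.007441 - 0.00076096 i$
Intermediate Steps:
$p = 0$ ($p = \frac{3 - 3}{4} = \frac{1}{4} \cdot 0 = 0$)
$P{\left(w,k \right)} = k + 2 w$ ($P{\left(w,k \right)} = \left(k + w\right) + w = k + 2 w$)
$x{\left(f \right)} = i \sqrt{185}$ ($x{\left(f \right)} = \sqrt{-185} = i \sqrt{185}$)
$\frac{1}{\left(29 + 26 P{\left(p,4 \right)}\right) + x{\left(V{\left(-9 \right)} \right)}} = \frac{1}{\left(29 + 26 \left(4 + 2 \cdot 0\right)\right) + i \sqrt{185}} = \frac{1}{\left(29 + 26 \left(4 + 0\right)\right) + i \sqrt{185}} = \frac{1}{\left(29 + 26 \cdot 4\right) + i \sqrt{185}} = \frac{1}{\left(29 + 104\right) + i \sqrt{185}} = \frac{1}{133 + i \sqrt{185}}$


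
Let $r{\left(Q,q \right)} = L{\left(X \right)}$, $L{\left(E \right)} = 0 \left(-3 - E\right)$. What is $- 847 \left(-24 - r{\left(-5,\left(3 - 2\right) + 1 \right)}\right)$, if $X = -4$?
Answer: $20328$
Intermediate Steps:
$L{\left(E \right)} = 0$
$r{\left(Q,q \right)} = 0$
$- 847 \left(-24 - r{\left(-5,\left(3 - 2\right) + 1 \right)}\right) = - 847 \left(-24 - 0\right) = - 847 \left(-24 + 0\right) = \left(-847\right) \left(-24\right) = 20328$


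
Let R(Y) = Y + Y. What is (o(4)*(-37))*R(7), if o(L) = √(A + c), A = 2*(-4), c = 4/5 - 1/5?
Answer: -518*I*√185/5 ≈ -1409.1*I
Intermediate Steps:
R(Y) = 2*Y
c = ⅗ (c = 4*(⅕) - 1*⅕ = ⅘ - ⅕ = ⅗ ≈ 0.60000)
A = -8
o(L) = I*√185/5 (o(L) = √(-8 + ⅗) = √(-37/5) = I*√185/5)
(o(4)*(-37))*R(7) = ((I*√185/5)*(-37))*(2*7) = -37*I*√185/5*14 = -518*I*√185/5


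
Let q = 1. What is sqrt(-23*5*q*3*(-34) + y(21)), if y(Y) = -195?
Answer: sqrt(11535) ≈ 107.40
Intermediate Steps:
sqrt(-23*5*q*3*(-34) + y(21)) = sqrt(-23*5*1*3*(-34) - 195) = sqrt(-115*3*(-34) - 195) = sqrt(-23*15*(-34) - 195) = sqrt(-345*(-34) - 195) = sqrt(11730 - 195) = sqrt(11535)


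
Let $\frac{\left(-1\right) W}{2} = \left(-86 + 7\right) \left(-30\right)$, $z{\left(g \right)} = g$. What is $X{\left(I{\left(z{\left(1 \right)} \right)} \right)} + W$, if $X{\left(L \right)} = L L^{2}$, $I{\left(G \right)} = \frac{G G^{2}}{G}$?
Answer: $-4739$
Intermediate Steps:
$I{\left(G \right)} = G^{2}$ ($I{\left(G \right)} = \frac{G^{3}}{G} = G^{2}$)
$W = -4740$ ($W = - 2 \left(-86 + 7\right) \left(-30\right) = - 2 \left(\left(-79\right) \left(-30\right)\right) = \left(-2\right) 2370 = -4740$)
$X{\left(L \right)} = L^{3}$
$X{\left(I{\left(z{\left(1 \right)} \right)} \right)} + W = \left(1^{2}\right)^{3} - 4740 = 1^{3} - 4740 = 1 - 4740 = -4739$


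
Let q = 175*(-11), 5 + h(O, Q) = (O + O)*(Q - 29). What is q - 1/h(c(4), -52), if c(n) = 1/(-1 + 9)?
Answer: -194421/101 ≈ -1925.0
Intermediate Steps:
c(n) = ⅛ (c(n) = 1/8 = ⅛)
h(O, Q) = -5 + 2*O*(-29 + Q) (h(O, Q) = -5 + (O + O)*(Q - 29) = -5 + (2*O)*(-29 + Q) = -5 + 2*O*(-29 + Q))
q = -1925
q - 1/h(c(4), -52) = -1925 - 1/(-5 - 58*⅛ + 2*(⅛)*(-52)) = -1925 - 1/(-5 - 29/4 - 13) = -1925 - 1/(-101/4) = -1925 - 1*(-4/101) = -1925 + 4/101 = -194421/101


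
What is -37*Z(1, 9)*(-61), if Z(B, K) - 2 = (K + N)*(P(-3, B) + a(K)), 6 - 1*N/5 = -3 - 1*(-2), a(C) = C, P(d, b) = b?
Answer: 997594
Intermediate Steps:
N = 35 (N = 30 - 5*(-3 - 1*(-2)) = 30 - 5*(-3 + 2) = 30 - 5*(-1) = 30 + 5 = 35)
Z(B, K) = 2 + (35 + K)*(B + K) (Z(B, K) = 2 + (K + 35)*(B + K) = 2 + (35 + K)*(B + K))
-37*Z(1, 9)*(-61) = -37*(2 + 9² + 35*1 + 35*9 + 1*9)*(-61) = -37*(2 + 81 + 35 + 315 + 9)*(-61) = -37*442*(-61) = -16354*(-61) = 997594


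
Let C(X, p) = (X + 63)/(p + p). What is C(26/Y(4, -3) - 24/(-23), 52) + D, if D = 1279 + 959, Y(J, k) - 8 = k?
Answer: 26774443/11960 ≈ 2238.7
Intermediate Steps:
Y(J, k) = 8 + k
D = 2238
C(X, p) = (63 + X)/(2*p) (C(X, p) = (63 + X)/((2*p)) = (63 + X)*(1/(2*p)) = (63 + X)/(2*p))
C(26/Y(4, -3) - 24/(-23), 52) + D = (1/2)*(63 + (26/(8 - 3) - 24/(-23)))/52 + 2238 = (1/2)*(1/52)*(63 + (26/5 - 24*(-1/23))) + 2238 = (1/2)*(1/52)*(63 + (26*(1/5) + 24/23)) + 2238 = (1/2)*(1/52)*(63 + (26/5 + 24/23)) + 2238 = (1/2)*(1/52)*(63 + 718/115) + 2238 = (1/2)*(1/52)*(7963/115) + 2238 = 7963/11960 + 2238 = 26774443/11960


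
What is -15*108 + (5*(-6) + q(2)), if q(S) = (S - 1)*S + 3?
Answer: -1645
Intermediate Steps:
q(S) = 3 + S*(-1 + S) (q(S) = (-1 + S)*S + 3 = S*(-1 + S) + 3 = 3 + S*(-1 + S))
-15*108 + (5*(-6) + q(2)) = -15*108 + (5*(-6) + (3 + 2² - 1*2)) = -1620 + (-30 + (3 + 4 - 2)) = -1620 + (-30 + 5) = -1620 - 25 = -1645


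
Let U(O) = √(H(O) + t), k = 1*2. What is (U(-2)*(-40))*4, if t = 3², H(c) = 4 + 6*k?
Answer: -800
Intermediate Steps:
k = 2
H(c) = 16 (H(c) = 4 + 6*2 = 4 + 12 = 16)
t = 9
U(O) = 5 (U(O) = √(16 + 9) = √25 = 5)
(U(-2)*(-40))*4 = (5*(-40))*4 = -200*4 = -800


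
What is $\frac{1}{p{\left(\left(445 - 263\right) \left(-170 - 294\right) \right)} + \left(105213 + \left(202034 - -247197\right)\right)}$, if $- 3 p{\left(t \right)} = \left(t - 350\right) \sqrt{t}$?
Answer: $\frac{138611}{16944638189956} - \frac{14133 i \sqrt{5278}}{8472319094978} \approx 8.1802 \cdot 10^{-9} - 1.2119 \cdot 10^{-7} i$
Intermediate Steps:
$p{\left(t \right)} = - \frac{\sqrt{t} \left(-350 + t\right)}{3}$ ($p{\left(t \right)} = - \frac{\left(t - 350\right) \sqrt{t}}{3} = - \frac{\left(-350 + t\right) \sqrt{t}}{3} = - \frac{\sqrt{t} \left(-350 + t\right)}{3}$)
$\frac{1}{p{\left(\left(445 - 263\right) \left(-170 - 294\right) \right)} + \left(105213 + \left(202034 - -247197\right)\right)} = \frac{1}{\frac{\sqrt{\left(445 - 263\right) \left(-170 - 294\right)} \left(350 - \left(445 - 263\right) \left(-170 - 294\right)\right)}{3} + \left(105213 + \left(202034 - -247197\right)\right)} = \frac{1}{\frac{\sqrt{182 \left(-464\right)} \left(350 - 182 \left(-464\right)\right)}{3} + \left(105213 + \left(202034 + 247197\right)\right)} = \frac{1}{\frac{\sqrt{-84448} \left(350 - -84448\right)}{3} + \left(105213 + 449231\right)} = \frac{1}{\frac{4 i \sqrt{5278} \left(350 + 84448\right)}{3} + 554444} = \frac{1}{\frac{1}{3} \cdot 4 i \sqrt{5278} \cdot 84798 + 554444} = \frac{1}{113064 i \sqrt{5278} + 554444} = \frac{1}{554444 + 113064 i \sqrt{5278}}$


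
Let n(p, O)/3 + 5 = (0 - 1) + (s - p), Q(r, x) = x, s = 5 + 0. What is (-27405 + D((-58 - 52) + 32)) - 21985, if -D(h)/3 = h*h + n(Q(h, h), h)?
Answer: -68335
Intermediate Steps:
s = 5
n(p, O) = -3 - 3*p (n(p, O) = -15 + 3*((0 - 1) + (5 - p)) = -15 + 3*(-1 + (5 - p)) = -15 + 3*(4 - p) = -15 + (12 - 3*p) = -3 - 3*p)
D(h) = 9 - 3*h² + 9*h (D(h) = -3*(h*h + (-3 - 3*h)) = -3*(h² + (-3 - 3*h)) = -3*(-3 + h² - 3*h) = 9 - 3*h² + 9*h)
(-27405 + D((-58 - 52) + 32)) - 21985 = (-27405 + (9 - 3*((-58 - 52) + 32)² + 9*((-58 - 52) + 32))) - 21985 = (-27405 + (9 - 3*(-110 + 32)² + 9*(-110 + 32))) - 21985 = (-27405 + (9 - 3*(-78)² + 9*(-78))) - 21985 = (-27405 + (9 - 3*6084 - 702)) - 21985 = (-27405 + (9 - 18252 - 702)) - 21985 = (-27405 - 18945) - 21985 = -46350 - 21985 = -68335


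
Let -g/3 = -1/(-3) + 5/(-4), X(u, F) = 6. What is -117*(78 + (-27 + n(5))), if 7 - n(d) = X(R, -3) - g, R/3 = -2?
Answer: -25623/4 ≈ -6405.8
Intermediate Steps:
R = -6 (R = 3*(-2) = -6)
g = 11/4 (g = -3*(-1/(-3) + 5/(-4)) = -3*(-1*(-⅓) + 5*(-¼)) = -3*(⅓ - 5/4) = -3*(-11/12) = 11/4 ≈ 2.7500)
n(d) = 15/4 (n(d) = 7 - (6 - 1*11/4) = 7 - (6 - 11/4) = 7 - 1*13/4 = 7 - 13/4 = 15/4)
-117*(78 + (-27 + n(5))) = -117*(78 + (-27 + 15/4)) = -117*(78 - 93/4) = -117*219/4 = -25623/4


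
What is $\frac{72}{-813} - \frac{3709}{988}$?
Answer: $- \frac{1028851}{267748} \approx -3.8426$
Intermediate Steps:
$\frac{72}{-813} - \frac{3709}{988} = 72 \left(- \frac{1}{813}\right) - \frac{3709}{988} = - \frac{24}{271} - \frac{3709}{988} = - \frac{1028851}{267748}$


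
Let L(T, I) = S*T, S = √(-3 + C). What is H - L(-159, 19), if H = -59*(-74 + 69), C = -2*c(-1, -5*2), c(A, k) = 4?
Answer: 295 + 159*I*√11 ≈ 295.0 + 527.34*I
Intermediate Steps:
C = -8 (C = -2*4 = -8)
H = 295 (H = -59*(-5) = 295)
S = I*√11 (S = √(-3 - 8) = √(-11) = I*√11 ≈ 3.3166*I)
L(T, I) = I*T*√11 (L(T, I) = (I*√11)*T = I*T*√11)
H - L(-159, 19) = 295 - I*(-159)*√11 = 295 - (-159)*I*√11 = 295 + 159*I*√11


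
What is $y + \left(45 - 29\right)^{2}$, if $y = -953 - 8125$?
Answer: $-8822$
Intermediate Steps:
$y = -9078$
$y + \left(45 - 29\right)^{2} = -9078 + \left(45 - 29\right)^{2} = -9078 + 16^{2} = -9078 + 256 = -8822$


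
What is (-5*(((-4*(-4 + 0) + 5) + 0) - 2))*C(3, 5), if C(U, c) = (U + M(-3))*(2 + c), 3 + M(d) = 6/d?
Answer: 1330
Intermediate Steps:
M(d) = -3 + 6/d
C(U, c) = (-5 + U)*(2 + c) (C(U, c) = (U + (-3 + 6/(-3)))*(2 + c) = (U + (-3 + 6*(-1/3)))*(2 + c) = (U + (-3 - 2))*(2 + c) = (U - 5)*(2 + c) = (-5 + U)*(2 + c))
(-5*(((-4*(-4 + 0) + 5) + 0) - 2))*C(3, 5) = (-5*(((-4*(-4 + 0) + 5) + 0) - 2))*(-10 - 5*5 + 2*3 + 3*5) = (-5*(((-4*(-4) + 5) + 0) - 2))*(-10 - 25 + 6 + 15) = -5*(((-4*(-4) + 5) + 0) - 2)*(-14) = -5*(((16 + 5) + 0) - 2)*(-14) = -5*((21 + 0) - 2)*(-14) = -5*(21 - 2)*(-14) = -5*19*(-14) = -95*(-14) = 1330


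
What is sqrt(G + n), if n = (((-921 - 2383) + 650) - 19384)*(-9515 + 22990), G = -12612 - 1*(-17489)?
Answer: I*sqrt(296957173) ≈ 17232.0*I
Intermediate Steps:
G = 4877 (G = -12612 + 17489 = 4877)
n = -296962050 (n = ((-3304 + 650) - 19384)*13475 = (-2654 - 19384)*13475 = -22038*13475 = -296962050)
sqrt(G + n) = sqrt(4877 - 296962050) = sqrt(-296957173) = I*sqrt(296957173)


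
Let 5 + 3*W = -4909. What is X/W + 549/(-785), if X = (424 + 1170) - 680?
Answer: -808376/642915 ≈ -1.2574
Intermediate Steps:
W = -1638 (W = -5/3 + (1/3)*(-4909) = -5/3 - 4909/3 = -1638)
X = 914 (X = 1594 - 680 = 914)
X/W + 549/(-785) = 914/(-1638) + 549/(-785) = 914*(-1/1638) + 549*(-1/785) = -457/819 - 549/785 = -808376/642915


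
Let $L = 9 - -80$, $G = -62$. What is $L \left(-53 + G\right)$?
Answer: $-10235$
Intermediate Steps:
$L = 89$ ($L = 9 + 80 = 89$)
$L \left(-53 + G\right) = 89 \left(-53 - 62\right) = 89 \left(-115\right) = -10235$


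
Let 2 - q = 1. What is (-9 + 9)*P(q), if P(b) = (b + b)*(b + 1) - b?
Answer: 0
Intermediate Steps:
q = 1 (q = 2 - 1*1 = 2 - 1 = 1)
P(b) = -b + 2*b*(1 + b) (P(b) = (2*b)*(1 + b) - b = 2*b*(1 + b) - b = -b + 2*b*(1 + b))
(-9 + 9)*P(q) = (-9 + 9)*(1*(1 + 2*1)) = 0*(1*(1 + 2)) = 0*(1*3) = 0*3 = 0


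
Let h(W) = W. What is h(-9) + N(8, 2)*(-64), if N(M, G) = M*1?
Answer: -521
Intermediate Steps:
N(M, G) = M
h(-9) + N(8, 2)*(-64) = -9 + 8*(-64) = -9 - 512 = -521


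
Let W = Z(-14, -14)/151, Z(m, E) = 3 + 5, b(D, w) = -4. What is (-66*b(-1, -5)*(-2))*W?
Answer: -4224/151 ≈ -27.974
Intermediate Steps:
Z(m, E) = 8
W = 8/151 ≈ 0.052980
(-66*b(-1, -5)*(-2))*W = -(-264)*(-2)*(8/151) = -66*8*(8/151) = -528*8/151 = -4224/151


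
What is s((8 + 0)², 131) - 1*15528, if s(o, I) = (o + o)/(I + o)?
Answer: -3027832/195 ≈ -15527.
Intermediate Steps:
s(o, I) = 2*o/(I + o) (s(o, I) = (2*o)/(I + o) = 2*o/(I + o))
s((8 + 0)², 131) - 1*15528 = 2*(8 + 0)²/(131 + (8 + 0)²) - 1*15528 = 2*8²/(131 + 8²) - 15528 = 2*64/(131 + 64) - 15528 = 2*64/195 - 15528 = 2*64*(1/195) - 15528 = 128/195 - 15528 = -3027832/195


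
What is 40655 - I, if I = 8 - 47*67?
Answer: 43796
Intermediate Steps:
I = -3141 (I = 8 - 3149 = -3141)
40655 - I = 40655 - 1*(-3141) = 40655 + 3141 = 43796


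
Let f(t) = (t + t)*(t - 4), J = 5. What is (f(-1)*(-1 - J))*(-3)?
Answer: 180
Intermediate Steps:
f(t) = 2*t*(-4 + t) (f(t) = (2*t)*(-4 + t) = 2*t*(-4 + t))
(f(-1)*(-1 - J))*(-3) = ((2*(-1)*(-4 - 1))*(-1 - 1*5))*(-3) = ((2*(-1)*(-5))*(-1 - 5))*(-3) = (10*(-6))*(-3) = -60*(-3) = 180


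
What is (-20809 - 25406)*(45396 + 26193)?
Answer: -3308485635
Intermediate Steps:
(-20809 - 25406)*(45396 + 26193) = -46215*71589 = -3308485635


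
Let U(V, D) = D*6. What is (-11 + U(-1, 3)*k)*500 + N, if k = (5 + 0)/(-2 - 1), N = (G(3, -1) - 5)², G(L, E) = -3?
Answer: -20436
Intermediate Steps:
U(V, D) = 6*D
N = 64 (N = (-3 - 5)² = (-8)² = 64)
k = -5/3 (k = 5/(-3) = 5*(-⅓) = -5/3 ≈ -1.6667)
(-11 + U(-1, 3)*k)*500 + N = (-11 + (6*3)*(-5/3))*500 + 64 = (-11 + 18*(-5/3))*500 + 64 = (-11 - 30)*500 + 64 = -41*500 + 64 = -20500 + 64 = -20436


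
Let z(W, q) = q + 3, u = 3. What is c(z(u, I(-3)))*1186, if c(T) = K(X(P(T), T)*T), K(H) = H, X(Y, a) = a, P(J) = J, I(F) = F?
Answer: 0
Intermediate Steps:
z(W, q) = 3 + q
c(T) = T² (c(T) = T*T = T²)
c(z(u, I(-3)))*1186 = (3 - 3)²*1186 = 0²*1186 = 0*1186 = 0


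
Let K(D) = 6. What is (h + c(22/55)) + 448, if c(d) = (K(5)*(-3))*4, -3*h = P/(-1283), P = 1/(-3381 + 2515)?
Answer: 1253295983/3333234 ≈ 376.00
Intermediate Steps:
P = -1/866 (P = 1/(-866) = -1/866 ≈ -0.0011547)
h = -1/3333234 (h = -(-1)/(2598*(-1283)) = -(-1)*(-1)/(2598*1283) = -1/3*1/1111078 = -1/3333234 ≈ -3.0001e-7)
c(d) = -72 (c(d) = (6*(-3))*4 = -18*4 = -72)
(h + c(22/55)) + 448 = (-1/3333234 - 72) + 448 = -239992849/3333234 + 448 = 1253295983/3333234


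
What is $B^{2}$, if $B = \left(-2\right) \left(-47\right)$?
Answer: $8836$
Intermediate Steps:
$B = 94$
$B^{2} = 94^{2} = 8836$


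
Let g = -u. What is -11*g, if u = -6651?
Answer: -73161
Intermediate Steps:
g = 6651 (g = -1*(-6651) = 6651)
-11*g = -11*6651 = -73161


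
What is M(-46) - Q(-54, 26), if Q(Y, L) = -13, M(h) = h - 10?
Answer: -43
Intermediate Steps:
M(h) = -10 + h
M(-46) - Q(-54, 26) = (-10 - 46) - 1*(-13) = -56 + 13 = -43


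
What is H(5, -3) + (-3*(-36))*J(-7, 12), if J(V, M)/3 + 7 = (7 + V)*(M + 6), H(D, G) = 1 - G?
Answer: -2264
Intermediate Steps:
J(V, M) = -21 + 3*(6 + M)*(7 + V) (J(V, M) = -21 + 3*((7 + V)*(M + 6)) = -21 + 3*((7 + V)*(6 + M)) = -21 + 3*((6 + M)*(7 + V)) = -21 + 3*(6 + M)*(7 + V))
H(5, -3) + (-3*(-36))*J(-7, 12) = (1 - 1*(-3)) + (-3*(-36))*(105 + 18*(-7) + 21*12 + 3*12*(-7)) = (1 + 3) + 108*(105 - 126 + 252 - 252) = 4 + 108*(-21) = 4 - 2268 = -2264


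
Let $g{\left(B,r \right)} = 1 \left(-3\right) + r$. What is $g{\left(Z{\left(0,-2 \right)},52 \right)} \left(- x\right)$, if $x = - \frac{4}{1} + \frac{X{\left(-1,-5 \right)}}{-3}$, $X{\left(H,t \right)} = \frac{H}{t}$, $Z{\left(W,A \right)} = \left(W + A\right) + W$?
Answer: $\frac{2989}{15} \approx 199.27$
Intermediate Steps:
$Z{\left(W,A \right)} = A + 2 W$ ($Z{\left(W,A \right)} = \left(A + W\right) + W = A + 2 W$)
$g{\left(B,r \right)} = -3 + r$
$x = - \frac{61}{15}$ ($x = - \frac{4}{1} + \frac{\left(-1\right) \frac{1}{-5}}{-3} = \left(-4\right) 1 + \left(-1\right) \left(- \frac{1}{5}\right) \left(- \frac{1}{3}\right) = -4 + \frac{1}{5} \left(- \frac{1}{3}\right) = -4 - \frac{1}{15} = - \frac{61}{15} \approx -4.0667$)
$g{\left(Z{\left(0,-2 \right)},52 \right)} \left(- x\right) = \left(-3 + 52\right) \left(\left(-1\right) \left(- \frac{61}{15}\right)\right) = 49 \cdot \frac{61}{15} = \frac{2989}{15}$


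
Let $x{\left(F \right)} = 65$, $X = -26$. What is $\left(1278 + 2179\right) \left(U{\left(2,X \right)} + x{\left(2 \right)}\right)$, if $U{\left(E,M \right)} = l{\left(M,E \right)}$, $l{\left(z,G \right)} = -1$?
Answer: $221248$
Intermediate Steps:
$U{\left(E,M \right)} = -1$
$\left(1278 + 2179\right) \left(U{\left(2,X \right)} + x{\left(2 \right)}\right) = \left(1278 + 2179\right) \left(-1 + 65\right) = 3457 \cdot 64 = 221248$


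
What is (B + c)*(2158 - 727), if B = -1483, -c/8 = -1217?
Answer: 11810043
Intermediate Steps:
c = 9736 (c = -8*(-1217) = 9736)
(B + c)*(2158 - 727) = (-1483 + 9736)*(2158 - 727) = 8253*1431 = 11810043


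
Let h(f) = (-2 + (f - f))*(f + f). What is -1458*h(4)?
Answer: 23328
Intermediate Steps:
h(f) = -4*f (h(f) = (-2 + 0)*(2*f) = -4*f)
-1458*h(4) = -(-5832)*4 = -1458*(-16) = 23328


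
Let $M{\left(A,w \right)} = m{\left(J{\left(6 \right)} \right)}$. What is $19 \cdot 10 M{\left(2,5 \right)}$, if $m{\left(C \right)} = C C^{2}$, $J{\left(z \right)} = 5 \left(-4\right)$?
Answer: $-1520000$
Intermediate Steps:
$J{\left(z \right)} = -20$
$m{\left(C \right)} = C^{3}$
$M{\left(A,w \right)} = -8000$ ($M{\left(A,w \right)} = \left(-20\right)^{3} = -8000$)
$19 \cdot 10 M{\left(2,5 \right)} = 19 \cdot 10 \left(-8000\right) = 190 \left(-8000\right) = -1520000$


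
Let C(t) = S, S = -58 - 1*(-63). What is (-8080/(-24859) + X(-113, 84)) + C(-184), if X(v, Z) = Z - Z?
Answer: 132375/24859 ≈ 5.3250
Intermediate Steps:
X(v, Z) = 0
S = 5 (S = -58 + 63 = 5)
C(t) = 5
(-8080/(-24859) + X(-113, 84)) + C(-184) = (-8080/(-24859) + 0) + 5 = (-8080*(-1/24859) + 0) + 5 = (8080/24859 + 0) + 5 = 8080/24859 + 5 = 132375/24859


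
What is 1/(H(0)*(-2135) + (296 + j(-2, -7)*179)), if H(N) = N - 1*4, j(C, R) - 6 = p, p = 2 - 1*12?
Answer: 1/8120 ≈ 0.00012315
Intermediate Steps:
p = -10 (p = 2 - 12 = -10)
j(C, R) = -4 (j(C, R) = 6 - 10 = -4)
H(N) = -4 + N (H(N) = N - 4 = -4 + N)
1/(H(0)*(-2135) + (296 + j(-2, -7)*179)) = 1/((-4 + 0)*(-2135) + (296 - 4*179)) = 1/(-4*(-2135) + (296 - 716)) = 1/(8540 - 420) = 1/8120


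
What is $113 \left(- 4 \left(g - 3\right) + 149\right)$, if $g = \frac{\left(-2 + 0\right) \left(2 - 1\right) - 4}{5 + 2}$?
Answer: $\frac{130063}{7} \approx 18580.0$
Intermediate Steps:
$g = - \frac{6}{7}$ ($g = \frac{\left(-2\right) 1 - 4}{7} = \left(-2 - 4\right) \frac{1}{7} = \left(-6\right) \frac{1}{7} = - \frac{6}{7} \approx -0.85714$)
$113 \left(- 4 \left(g - 3\right) + 149\right) = 113 \left(- 4 \left(- \frac{6}{7} - 3\right) + 149\right) = 113 \left(\left(-4\right) \left(- \frac{27}{7}\right) + 149\right) = 113 \left(\frac{108}{7} + 149\right) = 113 \cdot \frac{1151}{7} = \frac{130063}{7}$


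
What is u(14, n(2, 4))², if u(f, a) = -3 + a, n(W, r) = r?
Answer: 1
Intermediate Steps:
u(14, n(2, 4))² = (-3 + 4)² = 1² = 1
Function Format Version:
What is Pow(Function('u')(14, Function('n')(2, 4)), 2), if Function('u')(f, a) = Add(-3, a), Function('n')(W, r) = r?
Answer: 1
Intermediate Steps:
Pow(Function('u')(14, Function('n')(2, 4)), 2) = Pow(Add(-3, 4), 2) = Pow(1, 2) = 1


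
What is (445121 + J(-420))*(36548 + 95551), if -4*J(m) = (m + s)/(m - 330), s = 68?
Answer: 7350002934923/125 ≈ 5.8800e+10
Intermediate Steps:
J(m) = -(68 + m)/(4*(-330 + m)) (J(m) = -(m + 68)/(4*(m - 330)) = -(68 + m)/(4*(-330 + m)))
(445121 + J(-420))*(36548 + 95551) = (445121 + (-68 - 1*(-420))/(4*(-330 - 420)))*(36548 + 95551) = (445121 + (¼)*(-68 + 420)/(-750))*132099 = (445121 + (¼)*(-1/750)*352)*132099 = (445121 - 44/375)*132099 = (166920331/375)*132099 = 7350002934923/125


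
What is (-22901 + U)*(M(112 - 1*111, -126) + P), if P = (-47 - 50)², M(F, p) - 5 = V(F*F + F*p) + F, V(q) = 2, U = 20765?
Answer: -20114712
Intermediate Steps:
M(F, p) = 7 + F (M(F, p) = 5 + (2 + F) = 7 + F)
P = 9409 (P = (-97)² = 9409)
(-22901 + U)*(M(112 - 1*111, -126) + P) = (-22901 + 20765)*((7 + (112 - 1*111)) + 9409) = -2136*((7 + (112 - 111)) + 9409) = -2136*((7 + 1) + 9409) = -2136*(8 + 9409) = -2136*9417 = -20114712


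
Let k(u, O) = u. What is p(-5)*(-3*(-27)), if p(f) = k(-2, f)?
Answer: -162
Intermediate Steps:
p(f) = -2
p(-5)*(-3*(-27)) = -(-6)*(-27) = -2*81 = -162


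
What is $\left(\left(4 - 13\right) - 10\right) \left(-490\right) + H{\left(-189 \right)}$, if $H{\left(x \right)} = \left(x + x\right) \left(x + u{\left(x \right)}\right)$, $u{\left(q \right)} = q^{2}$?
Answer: $-13421786$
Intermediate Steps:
$H{\left(x \right)} = 2 x \left(x + x^{2}\right)$ ($H{\left(x \right)} = \left(x + x\right) \left(x + x^{2}\right) = 2 x \left(x + x^{2}\right)$)
$\left(\left(4 - 13\right) - 10\right) \left(-490\right) + H{\left(-189 \right)} = \left(\left(4 - 13\right) - 10\right) \left(-490\right) + 2 \left(-189\right)^{2} \left(1 - 189\right) = \left(-9 - 10\right) \left(-490\right) + 2 \cdot 35721 \left(-188\right) = \left(-19\right) \left(-490\right) - 13431096 = 9310 - 13431096 = -13421786$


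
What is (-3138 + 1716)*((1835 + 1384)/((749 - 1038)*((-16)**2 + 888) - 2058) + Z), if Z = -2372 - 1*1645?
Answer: 950148175347/166337 ≈ 5.7122e+6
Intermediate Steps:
Z = -4017 (Z = -2372 - 1645 = -4017)
(-3138 + 1716)*((1835 + 1384)/((749 - 1038)*((-16)**2 + 888) - 2058) + Z) = (-3138 + 1716)*((1835 + 1384)/((749 - 1038)*((-16)**2 + 888) - 2058) - 4017) = -1422*(3219/(-289*(256 + 888) - 2058) - 4017) = -1422*(3219/(-289*1144 - 2058) - 4017) = -1422*(3219/(-330616 - 2058) - 4017) = -1422*(3219/(-332674) - 4017) = -1422*(3219*(-1/332674) - 4017) = -1422*(-3219/332674 - 4017) = -1422*(-1336354677/332674) = 950148175347/166337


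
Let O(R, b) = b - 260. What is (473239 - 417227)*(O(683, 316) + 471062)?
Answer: 26388261416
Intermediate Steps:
O(R, b) = -260 + b
(473239 - 417227)*(O(683, 316) + 471062) = (473239 - 417227)*((-260 + 316) + 471062) = 56012*(56 + 471062) = 56012*471118 = 26388261416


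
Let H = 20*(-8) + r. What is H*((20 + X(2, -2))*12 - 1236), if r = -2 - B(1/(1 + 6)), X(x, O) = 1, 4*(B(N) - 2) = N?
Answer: 1129878/7 ≈ 1.6141e+5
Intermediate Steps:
B(N) = 2 + N/4
r = -113/28 (r = -2 - (2 + 1/(4*(1 + 6))) = -2 - (2 + (¼)/7) = -2 - (2 + (¼)*(⅐)) = -2 - (2 + 1/28) = -2 - 1*57/28 = -2 - 57/28 = -113/28 ≈ -4.0357)
H = -4593/28 (H = 20*(-8) - 113/28 = -160 - 113/28 = -4593/28 ≈ -164.04)
H*((20 + X(2, -2))*12 - 1236) = -4593*((20 + 1)*12 - 1236)/28 = -4593*(21*12 - 1236)/28 = -4593*(252 - 1236)/28 = -4593/28*(-984) = 1129878/7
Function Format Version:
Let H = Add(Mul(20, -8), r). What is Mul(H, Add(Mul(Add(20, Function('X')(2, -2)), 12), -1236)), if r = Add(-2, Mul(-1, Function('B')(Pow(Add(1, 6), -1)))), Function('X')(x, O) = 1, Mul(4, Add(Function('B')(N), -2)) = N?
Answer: Rational(1129878, 7) ≈ 1.6141e+5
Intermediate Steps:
Function('B')(N) = Add(2, Mul(Rational(1, 4), N))
r = Rational(-113, 28) (r = Add(-2, Mul(-1, Add(2, Mul(Rational(1, 4), Pow(Add(1, 6), -1))))) = Add(-2, Mul(-1, Add(2, Mul(Rational(1, 4), Pow(7, -1))))) = Add(-2, Mul(-1, Add(2, Mul(Rational(1, 4), Rational(1, 7))))) = Add(-2, Mul(-1, Add(2, Rational(1, 28)))) = Add(-2, Mul(-1, Rational(57, 28))) = Add(-2, Rational(-57, 28)) = Rational(-113, 28) ≈ -4.0357)
H = Rational(-4593, 28) (H = Add(Mul(20, -8), Rational(-113, 28)) = Add(-160, Rational(-113, 28)) = Rational(-4593, 28) ≈ -164.04)
Mul(H, Add(Mul(Add(20, Function('X')(2, -2)), 12), -1236)) = Mul(Rational(-4593, 28), Add(Mul(Add(20, 1), 12), -1236)) = Mul(Rational(-4593, 28), Add(Mul(21, 12), -1236)) = Mul(Rational(-4593, 28), Add(252, -1236)) = Mul(Rational(-4593, 28), -984) = Rational(1129878, 7)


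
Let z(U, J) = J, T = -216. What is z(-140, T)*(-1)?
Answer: 216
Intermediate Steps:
z(-140, T)*(-1) = -216*(-1) = 216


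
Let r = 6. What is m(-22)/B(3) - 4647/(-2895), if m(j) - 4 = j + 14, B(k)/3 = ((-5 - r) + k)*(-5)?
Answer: 9101/5790 ≈ 1.5718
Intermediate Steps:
B(k) = 165 - 15*k (B(k) = 3*(((-5 - 1*6) + k)*(-5)) = 3*(((-5 - 6) + k)*(-5)) = 3*((-11 + k)*(-5)) = 3*(55 - 5*k) = 165 - 15*k)
m(j) = 18 + j (m(j) = 4 + (j + 14) = 4 + (14 + j) = 18 + j)
m(-22)/B(3) - 4647/(-2895) = (18 - 22)/(165 - 15*3) - 4647/(-2895) = -4/(165 - 45) - 4647*(-1/2895) = -4/120 + 1549/965 = -4*1/120 + 1549/965 = -1/30 + 1549/965 = 9101/5790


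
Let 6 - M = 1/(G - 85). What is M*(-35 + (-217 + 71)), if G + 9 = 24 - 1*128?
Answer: -215209/198 ≈ -1086.9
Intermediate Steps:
G = -113 (G = -9 + (24 - 1*128) = -9 + (24 - 128) = -9 - 104 = -113)
M = 1189/198 (M = 6 - 1/(-113 - 85) = 6 - 1/(-198) = 6 - 1*(-1/198) = 6 + 1/198 = 1189/198 ≈ 6.0051)
M*(-35 + (-217 + 71)) = 1189*(-35 + (-217 + 71))/198 = 1189*(-35 - 146)/198 = (1189/198)*(-181) = -215209/198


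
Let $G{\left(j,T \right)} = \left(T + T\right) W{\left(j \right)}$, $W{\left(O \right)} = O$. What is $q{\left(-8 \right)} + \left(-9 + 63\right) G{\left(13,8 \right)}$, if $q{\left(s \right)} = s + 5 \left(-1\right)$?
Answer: $11219$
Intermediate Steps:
$q{\left(s \right)} = -5 + s$ ($q{\left(s \right)} = s - 5 = -5 + s$)
$G{\left(j,T \right)} = 2 T j$ ($G{\left(j,T \right)} = \left(T + T\right) j = 2 T j$)
$q{\left(-8 \right)} + \left(-9 + 63\right) G{\left(13,8 \right)} = \left(-5 - 8\right) + \left(-9 + 63\right) 2 \cdot 8 \cdot 13 = -13 + 54 \cdot 208 = -13 + 11232 = 11219$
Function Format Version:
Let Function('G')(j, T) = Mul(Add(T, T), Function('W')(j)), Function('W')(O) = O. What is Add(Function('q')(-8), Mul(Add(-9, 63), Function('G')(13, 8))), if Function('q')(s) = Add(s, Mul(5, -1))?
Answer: 11219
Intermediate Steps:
Function('q')(s) = Add(-5, s) (Function('q')(s) = Add(s, -5) = Add(-5, s))
Function('G')(j, T) = Mul(2, T, j) (Function('G')(j, T) = Mul(Add(T, T), j) = Mul(Mul(2, T), j) = Mul(2, T, j))
Add(Function('q')(-8), Mul(Add(-9, 63), Function('G')(13, 8))) = Add(Add(-5, -8), Mul(Add(-9, 63), Mul(2, 8, 13))) = Add(-13, Mul(54, 208)) = Add(-13, 11232) = 11219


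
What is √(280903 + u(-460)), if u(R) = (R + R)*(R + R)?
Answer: √1127303 ≈ 1061.7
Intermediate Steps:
u(R) = 4*R² (u(R) = (2*R)*(2*R) = 4*R²)
√(280903 + u(-460)) = √(280903 + 4*(-460)²) = √(280903 + 4*211600) = √(280903 + 846400) = √1127303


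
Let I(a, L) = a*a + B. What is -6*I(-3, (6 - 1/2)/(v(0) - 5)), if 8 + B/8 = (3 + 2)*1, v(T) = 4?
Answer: 90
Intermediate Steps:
B = -24 (B = -64 + 8*((3 + 2)*1) = -64 + 8*(5*1) = -64 + 8*5 = -64 + 40 = -24)
I(a, L) = -24 + a**2 (I(a, L) = a*a - 24 = a**2 - 24 = -24 + a**2)
-6*I(-3, (6 - 1/2)/(v(0) - 5)) = -6*(-24 + (-3)**2) = -6*(-24 + 9) = -6*(-15) = 90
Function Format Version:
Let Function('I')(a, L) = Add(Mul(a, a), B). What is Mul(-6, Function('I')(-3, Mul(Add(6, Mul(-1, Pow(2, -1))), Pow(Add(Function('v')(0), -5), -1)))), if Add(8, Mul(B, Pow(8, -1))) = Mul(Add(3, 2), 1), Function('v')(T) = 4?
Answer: 90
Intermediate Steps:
B = -24 (B = Add(-64, Mul(8, Mul(Add(3, 2), 1))) = Add(-64, Mul(8, Mul(5, 1))) = Add(-64, Mul(8, 5)) = Add(-64, 40) = -24)
Function('I')(a, L) = Add(-24, Pow(a, 2)) (Function('I')(a, L) = Add(Mul(a, a), -24) = Add(Pow(a, 2), -24) = Add(-24, Pow(a, 2)))
Mul(-6, Function('I')(-3, Mul(Add(6, Mul(-1, Pow(2, -1))), Pow(Add(Function('v')(0), -5), -1)))) = Mul(-6, Add(-24, Pow(-3, 2))) = Mul(-6, Add(-24, 9)) = Mul(-6, -15) = 90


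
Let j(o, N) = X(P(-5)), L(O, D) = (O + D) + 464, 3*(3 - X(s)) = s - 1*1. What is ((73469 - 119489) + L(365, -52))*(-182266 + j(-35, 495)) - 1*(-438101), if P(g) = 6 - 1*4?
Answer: 8246578091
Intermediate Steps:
P(g) = 2 (P(g) = 6 - 4 = 2)
X(s) = 10/3 - s/3 (X(s) = 3 - (s - 1*1)/3 = 3 - (s - 1)/3 = 3 - (-1 + s)/3 = 3 + (⅓ - s/3) = 10/3 - s/3)
L(O, D) = 464 + D + O (L(O, D) = (D + O) + 464 = 464 + D + O)
j(o, N) = 8/3 (j(o, N) = 10/3 - ⅓*2 = 10/3 - ⅔ = 8/3)
((73469 - 119489) + L(365, -52))*(-182266 + j(-35, 495)) - 1*(-438101) = ((73469 - 119489) + (464 - 52 + 365))*(-182266 + 8/3) - 1*(-438101) = (-46020 + 777)*(-546790/3) + 438101 = -45243*(-546790/3) + 438101 = 8246139990 + 438101 = 8246578091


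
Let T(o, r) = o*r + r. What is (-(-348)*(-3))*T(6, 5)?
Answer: -36540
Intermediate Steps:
T(o, r) = r + o*r
(-(-348)*(-3))*T(6, 5) = (-(-348)*(-3))*(5*(1 + 6)) = (-58*18)*(5*7) = -1044*35 = -36540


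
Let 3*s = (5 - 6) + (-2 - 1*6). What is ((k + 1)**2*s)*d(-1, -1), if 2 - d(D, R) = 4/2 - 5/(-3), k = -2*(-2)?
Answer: 125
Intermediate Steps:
k = 4
d(D, R) = -5/3 (d(D, R) = 2 - (4/2 - 5/(-3)) = 2 - (4*(1/2) - 5*(-1/3)) = 2 - (2 + 5/3) = 2 - 1*11/3 = 2 - 11/3 = -5/3)
s = -3 (s = ((5 - 6) + (-2 - 1*6))/3 = (-1 + (-2 - 6))/3 = (-1 - 8)/3 = (1/3)*(-9) = -3)
((k + 1)**2*s)*d(-1, -1) = ((4 + 1)**2*(-3))*(-5/3) = (5**2*(-3))*(-5/3) = (25*(-3))*(-5/3) = -75*(-5/3) = 125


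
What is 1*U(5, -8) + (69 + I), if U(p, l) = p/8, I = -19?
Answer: 405/8 ≈ 50.625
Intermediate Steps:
U(p, l) = p/8 (U(p, l) = p*(⅛) = p/8)
1*U(5, -8) + (69 + I) = 1*((⅛)*5) + (69 - 19) = 1*(5/8) + 50 = 5/8 + 50 = 405/8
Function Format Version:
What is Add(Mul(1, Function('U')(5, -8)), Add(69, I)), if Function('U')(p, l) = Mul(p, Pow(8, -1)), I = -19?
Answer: Rational(405, 8) ≈ 50.625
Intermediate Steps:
Function('U')(p, l) = Mul(Rational(1, 8), p) (Function('U')(p, l) = Mul(p, Rational(1, 8)) = Mul(Rational(1, 8), p))
Add(Mul(1, Function('U')(5, -8)), Add(69, I)) = Add(Mul(1, Mul(Rational(1, 8), 5)), Add(69, -19)) = Add(Mul(1, Rational(5, 8)), 50) = Add(Rational(5, 8), 50) = Rational(405, 8)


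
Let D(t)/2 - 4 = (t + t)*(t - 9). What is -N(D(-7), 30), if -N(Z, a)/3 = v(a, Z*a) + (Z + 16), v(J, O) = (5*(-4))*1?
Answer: 1356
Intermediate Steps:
D(t) = 8 + 4*t*(-9 + t) (D(t) = 8 + 2*((t + t)*(t - 9)) = 8 + 2*((2*t)*(-9 + t)) = 8 + 2*(2*t*(-9 + t)) = 8 + 4*t*(-9 + t))
v(J, O) = -20 (v(J, O) = -20*1 = -20)
N(Z, a) = 12 - 3*Z (N(Z, a) = -3*(-20 + (Z + 16)) = -3*(-20 + (16 + Z)) = -3*(-4 + Z) = 12 - 3*Z)
-N(D(-7), 30) = -(12 - 3*(8 - 36*(-7) + 4*(-7)**2)) = -(12 - 3*(8 + 252 + 4*49)) = -(12 - 3*(8 + 252 + 196)) = -(12 - 3*456) = -(12 - 1368) = -1*(-1356) = 1356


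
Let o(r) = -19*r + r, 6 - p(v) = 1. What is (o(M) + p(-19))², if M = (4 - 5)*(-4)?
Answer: 4489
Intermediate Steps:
M = 4 (M = -1*(-4) = 4)
p(v) = 5 (p(v) = 6 - 1*1 = 6 - 1 = 5)
o(r) = -18*r
(o(M) + p(-19))² = (-18*4 + 5)² = (-72 + 5)² = (-67)² = 4489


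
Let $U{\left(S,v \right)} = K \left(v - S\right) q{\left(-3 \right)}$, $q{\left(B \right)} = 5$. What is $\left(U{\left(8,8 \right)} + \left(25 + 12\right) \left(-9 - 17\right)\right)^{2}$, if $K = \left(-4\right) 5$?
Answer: $925444$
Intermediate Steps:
$K = -20$
$U{\left(S,v \right)} = - 100 v + 100 S$ ($U{\left(S,v \right)} = - 20 \left(v - S\right) 5 = \left(- 20 v + 20 S\right) 5 = - 100 v + 100 S$)
$\left(U{\left(8,8 \right)} + \left(25 + 12\right) \left(-9 - 17\right)\right)^{2} = \left(\left(\left(-100\right) 8 + 100 \cdot 8\right) + \left(25 + 12\right) \left(-9 - 17\right)\right)^{2} = \left(\left(-800 + 800\right) + 37 \left(-26\right)\right)^{2} = \left(0 - 962\right)^{2} = \left(-962\right)^{2} = 925444$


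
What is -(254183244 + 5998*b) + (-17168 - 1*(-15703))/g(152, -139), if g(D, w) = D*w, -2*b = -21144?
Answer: -6710128143335/21128 ≈ -3.1759e+8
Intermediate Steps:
b = 10572 (b = -1/2*(-21144) = 10572)
-(254183244 + 5998*b) + (-17168 - 1*(-15703))/g(152, -139) = -5998/(1/(10572 + 42378)) + (-17168 - 1*(-15703))/((152*(-139))) = -5998/(1/52950) + (-17168 + 15703)/(-21128) = -5998/1/52950 - 1465*(-1/21128) = -5998*52950 + 1465/21128 = -317594100 + 1465/21128 = -6710128143335/21128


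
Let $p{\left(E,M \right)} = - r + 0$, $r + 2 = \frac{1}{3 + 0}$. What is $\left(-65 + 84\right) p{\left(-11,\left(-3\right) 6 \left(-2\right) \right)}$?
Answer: $\frac{95}{3} \approx 31.667$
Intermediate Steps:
$r = - \frac{5}{3}$ ($r = -2 + \frac{1}{3 + 0} = -2 + \frac{1}{3} = - \frac{5}{3} \approx -1.6667$)
$p{\left(E,M \right)} = \frac{5}{3}$ ($p{\left(E,M \right)} = \left(-1\right) \left(- \frac{5}{3}\right) + 0 = \frac{5}{3} + 0 = \frac{5}{3}$)
$\left(-65 + 84\right) p{\left(-11,\left(-3\right) 6 \left(-2\right) \right)} = \left(-65 + 84\right) \frac{5}{3} = 19 \cdot \frac{5}{3} = \frac{95}{3}$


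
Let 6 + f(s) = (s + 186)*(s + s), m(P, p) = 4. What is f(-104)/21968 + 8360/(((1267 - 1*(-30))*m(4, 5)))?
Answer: 11891853/14246248 ≈ 0.83474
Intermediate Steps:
f(s) = -6 + 2*s*(186 + s) (f(s) = -6 + (s + 186)*(s + s) = -6 + (186 + s)*(2*s) = -6 + 2*s*(186 + s))
f(-104)/21968 + 8360/(((1267 - 1*(-30))*m(4, 5))) = (-6 + 2*(-104)**2 + 372*(-104))/21968 + 8360/(((1267 - 1*(-30))*4)) = (-6 + 2*10816 - 38688)*(1/21968) + 8360/(((1267 + 30)*4)) = (-6 + 21632 - 38688)*(1/21968) + 8360/((1297*4)) = -17062*1/21968 + 8360/5188 = -8531/10984 + 8360*(1/5188) = -8531/10984 + 2090/1297 = 11891853/14246248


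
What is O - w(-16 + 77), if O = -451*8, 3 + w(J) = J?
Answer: -3666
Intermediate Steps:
w(J) = -3 + J
O = -3608
O - w(-16 + 77) = -3608 - (-3 + (-16 + 77)) = -3608 - (-3 + 61) = -3608 - 1*58 = -3608 - 58 = -3666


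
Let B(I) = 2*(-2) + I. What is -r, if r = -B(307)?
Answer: 303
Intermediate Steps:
B(I) = -4 + I
r = -303 (r = -(-4 + 307) = -1*303 = -303)
-r = -1*(-303) = 303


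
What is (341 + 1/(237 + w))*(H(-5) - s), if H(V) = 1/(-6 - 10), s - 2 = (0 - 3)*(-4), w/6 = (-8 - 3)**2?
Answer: -513100/107 ≈ -4795.3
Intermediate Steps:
w = 726 (w = 6*(-8 - 3)**2 = 6*(-11)**2 = 6*121 = 726)
s = 14 (s = 2 + (0 - 3)*(-4) = 2 - 3*(-4) = 2 + 12 = 14)
H(V) = -1/16 (H(V) = 1/(-16) = -1/16)
(341 + 1/(237 + w))*(H(-5) - s) = (341 + 1/(237 + 726))*(-1/16 - 1*14) = (341 + 1/963)*(-1/16 - 14) = (341 + 1/963)*(-225/16) = (328384/963)*(-225/16) = -513100/107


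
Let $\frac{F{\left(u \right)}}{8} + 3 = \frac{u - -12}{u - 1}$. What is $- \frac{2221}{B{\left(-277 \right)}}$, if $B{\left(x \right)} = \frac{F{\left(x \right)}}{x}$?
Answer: $- \frac{85515163}{2276} \approx -37573.0$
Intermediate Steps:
$F{\left(u \right)} = -24 + \frac{8 \left(12 + u\right)}{-1 + u}$ ($F{\left(u \right)} = -24 + 8 \frac{u - -12}{u - 1} = -24 + 8 \frac{u + 12}{-1 + u} = -24 + 8 \frac{12 + u}{-1 + u} = -24 + \frac{8 \left(12 + u\right)}{-1 + u}$)
$B{\left(x \right)} = \frac{8 \left(15 - 2 x\right)}{x \left(-1 + x\right)}$ ($B{\left(x \right)} = \frac{8 \frac{1}{-1 + x} \left(15 - 2 x\right)}{x} = \frac{8 \left(15 - 2 x\right)}{x \left(-1 + x\right)}$)
$- \frac{2221}{B{\left(-277 \right)}} = - \frac{2221}{8 \frac{1}{-277} \frac{1}{-1 - 277} \left(15 - -554\right)} = - \frac{2221}{8 \left(- \frac{1}{277}\right) \frac{1}{-278} \left(15 + 554\right)} = - \frac{2221}{8 \left(- \frac{1}{277}\right) \left(- \frac{1}{278}\right) 569} = - \frac{2221}{\frac{2276}{38503}} = \left(-2221\right) \frac{38503}{2276} = - \frac{85515163}{2276}$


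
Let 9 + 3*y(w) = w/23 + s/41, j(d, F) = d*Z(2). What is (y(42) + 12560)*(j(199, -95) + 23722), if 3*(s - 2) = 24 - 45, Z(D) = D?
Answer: 285623894400/943 ≈ 3.0289e+8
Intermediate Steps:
s = -5 (s = 2 + (24 - 45)/3 = 2 + (⅓)*(-21) = 2 - 7 = -5)
j(d, F) = 2*d (j(d, F) = d*2 = 2*d)
y(w) = -374/123 + w/69 (y(w) = -3 + (w/23 - 5/41)/3 = -3 + (-5/41 + w/23)/3 = -3 + (-5/123 + w/69) = -374/123 + w/69)
(y(42) + 12560)*(j(199, -95) + 23722) = ((-374/123 + (1/69)*42) + 12560)*(2*199 + 23722) = ((-374/123 + 14/23) + 12560)*(398 + 23722) = (-6880/2829 + 12560)*24120 = (35525360/2829)*24120 = 285623894400/943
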